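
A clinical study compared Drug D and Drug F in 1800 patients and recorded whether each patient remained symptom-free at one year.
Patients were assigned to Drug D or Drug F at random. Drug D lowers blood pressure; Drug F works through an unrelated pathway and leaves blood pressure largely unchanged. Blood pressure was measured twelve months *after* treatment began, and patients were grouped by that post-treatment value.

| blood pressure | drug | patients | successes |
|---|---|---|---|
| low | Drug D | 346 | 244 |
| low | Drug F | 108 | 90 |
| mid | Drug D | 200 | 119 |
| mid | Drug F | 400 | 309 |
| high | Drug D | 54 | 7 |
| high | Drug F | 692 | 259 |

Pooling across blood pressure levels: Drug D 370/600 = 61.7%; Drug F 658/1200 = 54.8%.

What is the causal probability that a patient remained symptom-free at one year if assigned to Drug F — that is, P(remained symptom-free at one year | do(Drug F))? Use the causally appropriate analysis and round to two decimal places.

Blood pressure lies on the pathway drug → blood pressure → outcome, so adjusting for it blocks the indirect effect. For the total causal effect of drug, use the unadjusted pooled rates.
So P(outcome | do(Drug F)) is just the pooled rate for Drug F: 658/1200 = 0.548.

0.55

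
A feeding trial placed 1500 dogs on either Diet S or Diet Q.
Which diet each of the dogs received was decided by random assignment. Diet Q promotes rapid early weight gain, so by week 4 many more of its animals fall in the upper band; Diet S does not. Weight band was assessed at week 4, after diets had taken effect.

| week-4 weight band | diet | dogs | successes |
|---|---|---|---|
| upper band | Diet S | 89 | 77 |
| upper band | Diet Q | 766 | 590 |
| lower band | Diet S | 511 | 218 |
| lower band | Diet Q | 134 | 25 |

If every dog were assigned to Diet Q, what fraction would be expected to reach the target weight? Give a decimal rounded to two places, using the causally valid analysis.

Stratifying would compare diets among dogs the diets themselves sorted into week-4 weight band groups — a form of selection on an intermediate. The unconditioned pooled rates give the total causal effect.
So P(outcome | do(Diet Q)) is just the pooled rate for Diet Q: 615/900 = 0.683.

0.68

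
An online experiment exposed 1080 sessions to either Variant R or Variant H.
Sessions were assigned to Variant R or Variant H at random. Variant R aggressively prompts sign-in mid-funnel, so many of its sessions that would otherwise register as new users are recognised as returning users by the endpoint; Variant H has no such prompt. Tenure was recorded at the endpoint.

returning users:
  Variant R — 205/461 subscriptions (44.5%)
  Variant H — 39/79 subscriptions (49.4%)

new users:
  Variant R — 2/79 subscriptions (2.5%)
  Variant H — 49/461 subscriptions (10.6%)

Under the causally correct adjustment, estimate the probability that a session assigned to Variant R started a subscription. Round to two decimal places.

The stratified and pooled comparisons disagree (Variant H wins within each user tenure; Variant R wins overall), so the answer turns on the causal role of user tenure.
Stratifying would compare variants among sessions the variants themselves sorted into user tenure groups — a form of selection on an intermediate. The unconditioned pooled rates give the total causal effect.
So P(outcome | do(Variant R)) is just the pooled rate for Variant R: 207/540 = 0.383.

0.38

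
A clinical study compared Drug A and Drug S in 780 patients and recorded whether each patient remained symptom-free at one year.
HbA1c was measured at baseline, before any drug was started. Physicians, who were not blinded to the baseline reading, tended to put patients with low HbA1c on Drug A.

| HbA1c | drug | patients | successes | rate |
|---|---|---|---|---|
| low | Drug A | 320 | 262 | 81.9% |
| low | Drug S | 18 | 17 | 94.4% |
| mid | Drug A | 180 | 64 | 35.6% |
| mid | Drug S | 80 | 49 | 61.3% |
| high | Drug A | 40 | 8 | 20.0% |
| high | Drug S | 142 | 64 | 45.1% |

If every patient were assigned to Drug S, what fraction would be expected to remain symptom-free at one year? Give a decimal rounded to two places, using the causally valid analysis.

Drug S is higher inside every HbA1c stratum but Drug A is higher in aggregate. Whether to stratify depends on how HbA1c relates to the drug.
HbA1c is set before the drug has any effect — it is not caused by the drug — and it independently drives the outcome. That makes it a confounder, so the causal comparison is within HbA1c levels.
Standardising Drug S to the population HbA1c mix: 0.433·17/18 + 0.333·49/80 + 0.233·64/142 = 0.719.

0.72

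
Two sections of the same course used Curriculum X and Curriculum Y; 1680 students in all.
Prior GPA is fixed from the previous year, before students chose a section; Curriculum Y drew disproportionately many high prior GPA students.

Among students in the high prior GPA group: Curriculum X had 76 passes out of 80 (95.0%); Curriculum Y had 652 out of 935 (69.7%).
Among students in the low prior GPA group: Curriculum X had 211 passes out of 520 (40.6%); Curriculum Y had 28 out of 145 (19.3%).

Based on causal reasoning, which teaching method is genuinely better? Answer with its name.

Curriculum X

Since prior GPA band is a pre-existing factor (not a product of the teaching method) and it affects the outcome on its own, it is a confounder. The stratified rates, not the pooled rate, identify the causal effect.
Within each level — high prior GPA: 95.0% vs 69.7%; low prior GPA: 40.6% vs 19.3% — Curriculum X is higher every time.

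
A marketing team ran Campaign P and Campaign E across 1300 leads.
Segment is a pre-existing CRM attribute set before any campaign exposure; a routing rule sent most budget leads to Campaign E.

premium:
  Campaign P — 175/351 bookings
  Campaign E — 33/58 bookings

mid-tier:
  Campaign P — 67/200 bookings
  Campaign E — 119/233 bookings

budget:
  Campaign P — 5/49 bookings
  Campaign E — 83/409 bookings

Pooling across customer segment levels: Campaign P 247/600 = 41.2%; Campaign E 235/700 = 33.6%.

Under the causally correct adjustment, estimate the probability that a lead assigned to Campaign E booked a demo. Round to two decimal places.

0.42

Customer segment is set before the campaign has any effect — it is not caused by the campaign — and it independently drives the outcome. That makes it a confounder, so the causal comparison is within customer segment levels.
Standardising Campaign E to the population customer segment mix: 0.315·33/58 + 0.333·119/233 + 0.352·83/409 = 0.421.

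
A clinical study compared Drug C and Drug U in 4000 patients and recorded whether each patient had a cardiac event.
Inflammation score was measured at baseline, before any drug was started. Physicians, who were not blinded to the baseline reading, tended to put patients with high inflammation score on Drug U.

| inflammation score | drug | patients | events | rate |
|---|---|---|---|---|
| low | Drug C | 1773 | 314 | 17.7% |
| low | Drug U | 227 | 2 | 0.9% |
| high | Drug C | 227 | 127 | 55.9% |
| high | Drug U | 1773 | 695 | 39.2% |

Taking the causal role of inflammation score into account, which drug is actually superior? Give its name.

Here inflammation score is a common cause — it drives both which drug a case falls under and the outcome. The crude comparison mixes populations; the stratum-specific rates are the causally relevant ones.
Within each level — low: 17.7% vs 0.9%; high: 55.9% vs 39.2% — Drug U is lower every time.

Drug U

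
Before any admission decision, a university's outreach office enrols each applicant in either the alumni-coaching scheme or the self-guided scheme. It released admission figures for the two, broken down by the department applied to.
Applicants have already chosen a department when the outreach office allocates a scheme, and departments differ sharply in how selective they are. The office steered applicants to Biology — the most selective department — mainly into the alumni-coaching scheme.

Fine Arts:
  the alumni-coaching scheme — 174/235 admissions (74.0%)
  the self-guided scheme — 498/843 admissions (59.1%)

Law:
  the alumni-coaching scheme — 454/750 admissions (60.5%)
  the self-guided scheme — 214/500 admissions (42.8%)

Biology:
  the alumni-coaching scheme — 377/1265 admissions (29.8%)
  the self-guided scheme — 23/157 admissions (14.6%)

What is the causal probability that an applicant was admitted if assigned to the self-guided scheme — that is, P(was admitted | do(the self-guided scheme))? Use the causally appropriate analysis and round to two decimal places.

0.37

Department differs across outreach schemes for reasons unrelated to any effect of the outreach scheme itself, and it separately predicts the outcome — a classic confounder. We must compare within department levels.
Standardising the self-guided scheme to the population department mix: 0.287·498/843 + 0.333·214/500 + 0.379·23/157 = 0.368.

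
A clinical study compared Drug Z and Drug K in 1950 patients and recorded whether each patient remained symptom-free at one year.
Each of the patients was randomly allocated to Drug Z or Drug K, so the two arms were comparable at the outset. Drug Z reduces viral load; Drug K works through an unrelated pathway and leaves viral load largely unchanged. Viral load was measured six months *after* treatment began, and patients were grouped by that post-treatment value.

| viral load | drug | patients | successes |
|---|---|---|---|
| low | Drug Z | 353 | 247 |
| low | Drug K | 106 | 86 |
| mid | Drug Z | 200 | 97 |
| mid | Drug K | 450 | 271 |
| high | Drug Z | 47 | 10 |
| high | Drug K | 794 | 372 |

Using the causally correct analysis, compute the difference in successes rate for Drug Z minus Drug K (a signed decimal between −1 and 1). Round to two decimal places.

Viral load is downstream of the drug. One should not condition on a consequence of treatment, so the overall rates are the right comparison.
The causal difference is the pooled difference: 0.590 − 0.540 = +0.050.

+0.05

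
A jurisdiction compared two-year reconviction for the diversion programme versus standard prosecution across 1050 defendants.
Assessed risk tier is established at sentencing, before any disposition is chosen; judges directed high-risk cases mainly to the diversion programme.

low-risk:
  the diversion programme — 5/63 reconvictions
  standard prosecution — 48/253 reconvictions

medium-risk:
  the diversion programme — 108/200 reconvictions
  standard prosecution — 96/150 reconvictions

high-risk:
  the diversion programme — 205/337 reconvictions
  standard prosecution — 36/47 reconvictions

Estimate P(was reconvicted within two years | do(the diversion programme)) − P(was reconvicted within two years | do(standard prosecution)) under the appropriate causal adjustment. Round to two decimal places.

-0.12

Assessed risk tier satisfies the back-door criterion: it is not a descendant of the disposition, and it blocks the spurious path from disposition to outcome. Adjusting for it (i.e., using the within-assessed risk tier rates) gives the causal effect.
Adjusting over the population distribution of assessed risk tier: 0.301·(0.079−0.190) + 0.333·(0.540−0.640) + 0.366·(0.608−0.766) = -0.124.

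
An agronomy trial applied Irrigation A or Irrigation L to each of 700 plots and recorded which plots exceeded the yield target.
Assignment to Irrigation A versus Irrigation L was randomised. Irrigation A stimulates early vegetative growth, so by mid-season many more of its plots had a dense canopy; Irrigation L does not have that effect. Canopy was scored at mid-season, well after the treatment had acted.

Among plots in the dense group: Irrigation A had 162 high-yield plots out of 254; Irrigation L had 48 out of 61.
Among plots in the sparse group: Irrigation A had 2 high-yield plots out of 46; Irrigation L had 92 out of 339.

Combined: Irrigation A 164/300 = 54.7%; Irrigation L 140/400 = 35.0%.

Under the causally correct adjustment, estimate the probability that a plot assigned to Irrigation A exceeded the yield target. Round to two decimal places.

0.55

Irrigation L is higher inside every mid-season canopy stratum but Irrigation A is higher in aggregate. Whether to stratify depends on how mid-season canopy relates to the irrigation.
Because the irrigation influences mid-season canopy, mid-season canopy is a post-treatment mediator, not a confounder. Stratifying on it would bias the estimate; the causal effect is the crude pooled difference.
So P(outcome | do(Irrigation A)) is just the pooled rate for Irrigation A: 164/300 = 0.547.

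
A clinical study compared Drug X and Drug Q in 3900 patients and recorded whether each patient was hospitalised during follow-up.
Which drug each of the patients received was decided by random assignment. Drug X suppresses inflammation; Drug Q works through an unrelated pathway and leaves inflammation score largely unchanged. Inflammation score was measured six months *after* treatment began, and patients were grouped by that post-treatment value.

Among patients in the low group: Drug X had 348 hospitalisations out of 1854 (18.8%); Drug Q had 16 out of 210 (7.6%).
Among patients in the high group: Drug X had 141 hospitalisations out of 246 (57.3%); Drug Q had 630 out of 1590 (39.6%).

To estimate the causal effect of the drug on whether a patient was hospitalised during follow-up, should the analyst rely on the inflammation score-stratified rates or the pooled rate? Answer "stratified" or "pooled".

Inflammation score lies on the pathway drug → inflammation score → outcome, so adjusting for it blocks the indirect effect. For the total causal effect of drug, use the unadjusted pooled rates.
Pooled: Drug X 23.3% vs Drug Q 35.9%; Drug X is lower overall.

pooled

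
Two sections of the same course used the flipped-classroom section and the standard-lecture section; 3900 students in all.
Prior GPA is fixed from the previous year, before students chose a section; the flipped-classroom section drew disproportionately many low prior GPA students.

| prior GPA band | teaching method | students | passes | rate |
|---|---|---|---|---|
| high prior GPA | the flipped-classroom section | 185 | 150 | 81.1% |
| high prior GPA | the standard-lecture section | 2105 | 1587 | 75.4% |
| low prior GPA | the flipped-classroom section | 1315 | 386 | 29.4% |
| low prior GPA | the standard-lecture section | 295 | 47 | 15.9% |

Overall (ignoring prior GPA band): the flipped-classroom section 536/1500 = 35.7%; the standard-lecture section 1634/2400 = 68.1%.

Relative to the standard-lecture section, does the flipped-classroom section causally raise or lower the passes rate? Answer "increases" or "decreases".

increases

Prior GPA band satisfies the back-door criterion: it is not a descendant of the teaching method, and it blocks the spurious path from teaching method to outcome. Adjusting for it (i.e., using the within-prior GPA band rates) gives the causal effect.
Within each level — high prior GPA: 81.1% vs 75.4%; low prior GPA: 29.4% vs 15.9% — the flipped-classroom section is higher every time.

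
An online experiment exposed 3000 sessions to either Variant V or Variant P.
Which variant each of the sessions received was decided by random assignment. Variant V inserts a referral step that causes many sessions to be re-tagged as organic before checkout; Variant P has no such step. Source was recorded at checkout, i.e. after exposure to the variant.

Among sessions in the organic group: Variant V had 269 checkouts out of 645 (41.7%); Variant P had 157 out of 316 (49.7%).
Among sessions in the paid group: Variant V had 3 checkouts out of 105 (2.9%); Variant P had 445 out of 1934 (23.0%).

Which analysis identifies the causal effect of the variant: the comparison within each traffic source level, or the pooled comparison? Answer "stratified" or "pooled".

The stratified and pooled comparisons disagree (Variant P wins within each traffic source; Variant V wins overall), so the answer turns on the causal role of traffic source.
Traffic source is downstream of the variant. One should not condition on a consequence of treatment, so the overall rates are the right comparison.
Pooled: Variant V 36.3% vs Variant P 26.8%; Variant V is higher overall.

pooled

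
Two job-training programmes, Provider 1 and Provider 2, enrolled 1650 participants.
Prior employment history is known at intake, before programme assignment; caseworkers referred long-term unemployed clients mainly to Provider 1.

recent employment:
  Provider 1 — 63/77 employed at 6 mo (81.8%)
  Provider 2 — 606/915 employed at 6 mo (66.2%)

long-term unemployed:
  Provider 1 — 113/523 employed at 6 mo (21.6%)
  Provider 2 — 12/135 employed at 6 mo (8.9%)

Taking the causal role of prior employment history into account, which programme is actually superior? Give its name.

Provider 1

The prior employment history-specific comparison favours Provider 1 throughout, but the pooled figures favour Provider 2. The question is whether to condition on prior employment history.
Prior employment history is set before the programme has any effect — it is not caused by the programme — and it independently drives the outcome. That makes it a confounder, so the causal comparison is within prior employment history levels.
Within each level — recent employment: 81.8% vs 66.2%; long-term unemployed: 21.6% vs 8.9% — Provider 1 is higher every time.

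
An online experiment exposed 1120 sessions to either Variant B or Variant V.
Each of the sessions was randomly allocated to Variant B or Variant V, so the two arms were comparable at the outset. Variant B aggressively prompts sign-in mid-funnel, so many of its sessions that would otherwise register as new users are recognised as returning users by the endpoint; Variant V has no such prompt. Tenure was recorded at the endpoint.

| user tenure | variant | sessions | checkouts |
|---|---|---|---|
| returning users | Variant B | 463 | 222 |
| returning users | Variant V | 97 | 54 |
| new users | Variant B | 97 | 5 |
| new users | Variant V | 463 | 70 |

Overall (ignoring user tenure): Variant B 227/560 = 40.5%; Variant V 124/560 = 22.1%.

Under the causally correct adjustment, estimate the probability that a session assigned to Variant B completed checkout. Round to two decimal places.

0.41

Within every user tenure level Variant V has the higher rate, yet pooled Variant B does — Simpson's reversal.
Because the variant influences user tenure, user tenure is a post-treatment mediator, not a confounder. Stratifying on it would bias the estimate; the causal effect is the crude pooled difference.
So P(outcome | do(Variant B)) is just the pooled rate for Variant B: 227/560 = 0.405.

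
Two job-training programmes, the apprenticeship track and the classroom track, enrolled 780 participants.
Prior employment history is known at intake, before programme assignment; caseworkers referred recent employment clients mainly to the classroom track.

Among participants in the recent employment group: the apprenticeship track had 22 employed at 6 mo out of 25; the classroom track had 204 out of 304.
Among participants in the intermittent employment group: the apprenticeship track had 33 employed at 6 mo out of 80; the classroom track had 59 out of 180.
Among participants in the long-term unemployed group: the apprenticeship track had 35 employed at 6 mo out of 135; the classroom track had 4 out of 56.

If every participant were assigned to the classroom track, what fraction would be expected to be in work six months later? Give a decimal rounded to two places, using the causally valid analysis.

0.41

Since prior employment history is a pre-existing factor (not a product of the programme) and it affects the outcome on its own, it is a confounder. The stratified rates, not the pooled rate, identify the causal effect.
Standardising the classroom track to the population prior employment history mix: 0.422·204/304 + 0.333·59/180 + 0.245·4/56 = 0.410.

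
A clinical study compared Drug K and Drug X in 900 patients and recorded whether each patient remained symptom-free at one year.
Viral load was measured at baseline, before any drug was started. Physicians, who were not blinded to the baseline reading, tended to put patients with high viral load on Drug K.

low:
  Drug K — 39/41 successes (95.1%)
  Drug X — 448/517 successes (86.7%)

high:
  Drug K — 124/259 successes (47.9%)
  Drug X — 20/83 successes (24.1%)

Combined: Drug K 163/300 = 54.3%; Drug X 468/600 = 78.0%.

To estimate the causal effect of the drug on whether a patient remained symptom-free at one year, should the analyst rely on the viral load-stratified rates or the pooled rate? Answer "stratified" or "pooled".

stratified

Here viral load is a common cause — it drives both which drug a case falls under and the outcome. The crude comparison mixes populations; the stratum-specific rates are the causally relevant ones.
Within each level — low: 95.1% vs 86.7%; high: 47.9% vs 24.1% — Drug K is higher every time.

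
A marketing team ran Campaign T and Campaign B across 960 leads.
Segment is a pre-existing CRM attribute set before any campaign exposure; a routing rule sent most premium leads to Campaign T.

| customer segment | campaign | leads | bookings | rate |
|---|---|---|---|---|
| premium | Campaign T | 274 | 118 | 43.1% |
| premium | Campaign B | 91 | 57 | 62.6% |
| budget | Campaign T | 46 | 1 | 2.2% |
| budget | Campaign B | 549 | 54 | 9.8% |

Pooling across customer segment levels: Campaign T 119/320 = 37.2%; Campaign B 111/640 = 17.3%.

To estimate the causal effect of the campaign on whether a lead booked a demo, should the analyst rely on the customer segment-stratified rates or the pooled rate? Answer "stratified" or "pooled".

stratified

Customer segment is set before the campaign has any effect — it is not caused by the campaign — and it independently drives the outcome. That makes it a confounder, so the causal comparison is within customer segment levels.
Within each level — premium: 43.1% vs 62.6%; budget: 2.2% vs 9.8% — Campaign B is higher every time.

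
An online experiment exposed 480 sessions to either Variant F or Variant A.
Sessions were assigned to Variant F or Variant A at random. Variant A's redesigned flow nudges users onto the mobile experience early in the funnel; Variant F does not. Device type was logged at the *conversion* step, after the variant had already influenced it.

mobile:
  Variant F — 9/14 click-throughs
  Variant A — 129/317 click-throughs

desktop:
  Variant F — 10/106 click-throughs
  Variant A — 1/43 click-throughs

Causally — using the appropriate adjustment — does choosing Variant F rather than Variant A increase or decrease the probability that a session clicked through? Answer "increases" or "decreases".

decreases

The stratified and pooled comparisons disagree (Variant F wins within each device type; Variant A wins overall), so the answer turns on the causal role of device type.
Device type is recorded after the variant and is itself shifted by it — it sits on the causal path from variant to outcome. Conditioning on a mediator would strip out part of the effect we want; the pooled comparison gives the total causal effect.
Pooled: Variant F 15.8% vs Variant A 36.1%; Variant A is higher overall.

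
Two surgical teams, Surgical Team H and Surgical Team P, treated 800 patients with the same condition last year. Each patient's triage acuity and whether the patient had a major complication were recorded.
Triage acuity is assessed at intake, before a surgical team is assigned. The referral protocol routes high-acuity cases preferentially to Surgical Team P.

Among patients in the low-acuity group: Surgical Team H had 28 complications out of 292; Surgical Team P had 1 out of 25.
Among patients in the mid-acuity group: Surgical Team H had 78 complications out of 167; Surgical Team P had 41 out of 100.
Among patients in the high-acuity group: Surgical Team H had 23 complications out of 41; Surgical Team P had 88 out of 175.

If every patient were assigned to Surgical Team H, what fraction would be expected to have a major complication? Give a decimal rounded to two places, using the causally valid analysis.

Here triage acuity is a common cause — it drives both which surgical team a case falls under and the outcome. The crude comparison mixes populations; the stratum-specific rates are the causally relevant ones.
Standardising Surgical Team H to the population triage acuity mix: 0.396·28/292 + 0.334·78/167 + 0.270·23/41 = 0.345.

0.35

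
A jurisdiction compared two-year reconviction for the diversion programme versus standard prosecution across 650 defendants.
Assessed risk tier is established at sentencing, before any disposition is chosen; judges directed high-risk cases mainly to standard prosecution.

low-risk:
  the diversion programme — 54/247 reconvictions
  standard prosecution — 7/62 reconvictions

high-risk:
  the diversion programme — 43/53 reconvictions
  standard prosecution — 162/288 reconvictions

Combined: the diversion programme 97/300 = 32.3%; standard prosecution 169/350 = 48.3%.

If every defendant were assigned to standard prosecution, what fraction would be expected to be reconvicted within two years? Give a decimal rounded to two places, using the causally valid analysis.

Within every assessed risk tier level standard prosecution has the lower rate, yet pooled the diversion programme does — Simpson's reversal.
Assessed risk tier differs across dispositions for reasons unrelated to any effect of the disposition itself, and it separately predicts the outcome — a classic confounder. We must compare within assessed risk tier levels.
Standardising standard prosecution to the population assessed risk tier mix: 0.475·7/62 + 0.525·162/288 = 0.349.

0.35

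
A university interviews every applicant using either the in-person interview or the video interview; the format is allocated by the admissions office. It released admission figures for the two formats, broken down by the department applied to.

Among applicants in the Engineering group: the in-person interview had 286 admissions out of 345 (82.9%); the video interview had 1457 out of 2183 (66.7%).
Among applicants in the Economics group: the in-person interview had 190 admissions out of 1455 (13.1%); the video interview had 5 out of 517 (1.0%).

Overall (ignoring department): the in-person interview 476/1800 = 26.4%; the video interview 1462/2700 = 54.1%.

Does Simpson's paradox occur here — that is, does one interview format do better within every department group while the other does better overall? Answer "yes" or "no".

yes

Within each department level (Engineering 82.9% vs 66.7%; Economics 13.1% vs 1.0%), the in-person interview has the higher rate every time. Pooled: 26.4% vs 54.1% — the video interview has the higher rate overall. The two comparisons disagree.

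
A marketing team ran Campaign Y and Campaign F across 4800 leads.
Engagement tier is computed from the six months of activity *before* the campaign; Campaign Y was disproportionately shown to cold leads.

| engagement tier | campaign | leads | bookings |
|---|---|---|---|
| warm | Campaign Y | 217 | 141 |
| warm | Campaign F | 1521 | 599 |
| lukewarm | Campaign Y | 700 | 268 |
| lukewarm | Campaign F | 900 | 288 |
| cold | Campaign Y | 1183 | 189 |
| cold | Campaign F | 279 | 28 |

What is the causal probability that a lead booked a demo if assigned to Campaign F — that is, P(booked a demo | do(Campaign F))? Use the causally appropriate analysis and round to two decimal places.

0.28

Engagement tier is set before the campaign has any effect — it is not caused by the campaign — and it independently drives the outcome. That makes it a confounder, so the causal comparison is within engagement tier levels.
Standardising Campaign F to the population engagement tier mix: 0.362·599/1521 + 0.333·288/900 + 0.305·28/279 = 0.280.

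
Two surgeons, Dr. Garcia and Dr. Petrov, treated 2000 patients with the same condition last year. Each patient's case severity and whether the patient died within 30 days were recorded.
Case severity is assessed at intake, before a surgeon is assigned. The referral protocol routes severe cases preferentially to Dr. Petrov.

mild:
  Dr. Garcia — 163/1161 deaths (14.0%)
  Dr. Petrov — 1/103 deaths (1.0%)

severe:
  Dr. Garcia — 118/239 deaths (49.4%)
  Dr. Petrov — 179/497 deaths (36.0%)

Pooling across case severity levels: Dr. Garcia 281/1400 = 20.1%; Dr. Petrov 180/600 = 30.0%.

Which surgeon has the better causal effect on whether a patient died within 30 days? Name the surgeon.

Dr. Petrov

Dr. Petrov is lower inside every case severity stratum but Dr. Garcia is lower in aggregate. Whether to stratify depends on how case severity relates to the surgeon.
Nothing the surgeon does changes case severity; the imbalance is an allocation artefact. With case severity also predicting the outcome, the pooled figure is confounded, and the within-stratum comparison is the causal one.
Within each level — mild: 14.0% vs 1.0%; severe: 49.4% vs 36.0% — Dr. Petrov is lower every time.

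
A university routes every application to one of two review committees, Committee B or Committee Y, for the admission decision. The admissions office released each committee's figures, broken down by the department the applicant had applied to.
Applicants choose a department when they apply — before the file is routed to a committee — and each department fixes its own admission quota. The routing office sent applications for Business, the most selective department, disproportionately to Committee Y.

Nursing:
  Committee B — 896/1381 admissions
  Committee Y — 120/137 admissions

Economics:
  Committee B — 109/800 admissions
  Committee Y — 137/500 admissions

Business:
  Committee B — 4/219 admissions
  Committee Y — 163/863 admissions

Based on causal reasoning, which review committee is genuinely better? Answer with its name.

Committee Y

Within every department level Committee Y has the higher rate, yet pooled Committee B does — Simpson's reversal.
Department is set before the review committee has any effect — it is not caused by the review committee — and it independently drives the outcome. That makes it a confounder, so the causal comparison is within department levels.
Within each level — Nursing: 64.9% vs 87.6%; Economics: 13.6% vs 27.4%; Business: 1.8% vs 18.9% — Committee Y is higher every time.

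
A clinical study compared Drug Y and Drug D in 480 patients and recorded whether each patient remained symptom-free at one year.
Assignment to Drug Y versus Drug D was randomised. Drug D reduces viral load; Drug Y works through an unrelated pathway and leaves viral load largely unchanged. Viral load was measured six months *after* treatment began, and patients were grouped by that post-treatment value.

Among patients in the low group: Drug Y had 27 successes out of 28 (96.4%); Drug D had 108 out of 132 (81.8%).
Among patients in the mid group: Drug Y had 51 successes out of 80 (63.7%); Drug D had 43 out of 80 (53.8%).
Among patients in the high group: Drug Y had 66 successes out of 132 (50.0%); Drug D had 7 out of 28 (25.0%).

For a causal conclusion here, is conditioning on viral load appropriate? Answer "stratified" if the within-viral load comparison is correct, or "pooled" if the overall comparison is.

pooled

Drug Y is higher inside every viral load stratum but Drug D is higher in aggregate. Whether to stratify depends on how viral load relates to the drug.
Viral load here is a post-treatment variable shaped by the drug; conditioning on it would introduce bias rather than remove it. The overall comparison is the causal one.
Pooled: Drug Y 60.0% vs Drug D 65.8%; Drug D is higher overall.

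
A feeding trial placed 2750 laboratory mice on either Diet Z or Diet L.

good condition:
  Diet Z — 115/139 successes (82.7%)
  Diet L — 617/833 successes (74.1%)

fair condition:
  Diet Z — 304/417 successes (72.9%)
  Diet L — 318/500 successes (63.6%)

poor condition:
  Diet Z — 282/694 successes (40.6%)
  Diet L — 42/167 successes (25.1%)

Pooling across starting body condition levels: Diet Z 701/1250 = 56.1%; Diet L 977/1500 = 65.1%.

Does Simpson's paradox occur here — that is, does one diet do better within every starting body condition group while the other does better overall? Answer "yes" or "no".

Within each starting body condition level (good condition 82.7% vs 74.1%; fair condition 72.9% vs 63.6%; poor condition 40.6% vs 25.1%), Diet Z has the higher rate every time. Pooled: 56.1% vs 65.1% — Diet L has the higher rate overall. The two comparisons disagree.

yes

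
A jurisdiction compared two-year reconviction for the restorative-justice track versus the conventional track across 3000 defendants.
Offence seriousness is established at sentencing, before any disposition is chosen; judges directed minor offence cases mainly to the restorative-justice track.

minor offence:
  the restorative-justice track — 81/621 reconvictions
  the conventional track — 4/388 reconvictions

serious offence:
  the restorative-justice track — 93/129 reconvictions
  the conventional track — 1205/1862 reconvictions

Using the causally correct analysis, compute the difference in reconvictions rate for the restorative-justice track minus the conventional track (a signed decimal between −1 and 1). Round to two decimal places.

+0.09

Since offence seriousness is a pre-existing factor (not a product of the disposition) and it affects the outcome on its own, it is a confounder. The stratified rates, not the pooled rate, identify the causal effect.
Adjusting over the population distribution of offence seriousness: 0.336·(0.130−0.010) + 0.664·(0.721−0.647) = +0.089.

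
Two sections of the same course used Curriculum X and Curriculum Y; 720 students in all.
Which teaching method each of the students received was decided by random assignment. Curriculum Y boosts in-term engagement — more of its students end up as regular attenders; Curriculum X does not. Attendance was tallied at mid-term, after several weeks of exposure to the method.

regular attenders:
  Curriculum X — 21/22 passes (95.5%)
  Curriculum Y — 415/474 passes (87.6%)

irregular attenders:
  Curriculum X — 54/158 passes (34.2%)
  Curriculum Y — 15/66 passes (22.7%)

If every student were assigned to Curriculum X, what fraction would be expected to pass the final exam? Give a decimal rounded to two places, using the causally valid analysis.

The mid-term attendance-specific comparison favours Curriculum X throughout, but the pooled figures favour Curriculum Y. The question is whether to condition on mid-term attendance.
Because the teaching method influences mid-term attendance, mid-term attendance is a post-treatment mediator, not a confounder. Stratifying on it would bias the estimate; the causal effect is the crude pooled difference.
So P(outcome | do(Curriculum X)) is just the pooled rate for Curriculum X: 75/180 = 0.417.

0.42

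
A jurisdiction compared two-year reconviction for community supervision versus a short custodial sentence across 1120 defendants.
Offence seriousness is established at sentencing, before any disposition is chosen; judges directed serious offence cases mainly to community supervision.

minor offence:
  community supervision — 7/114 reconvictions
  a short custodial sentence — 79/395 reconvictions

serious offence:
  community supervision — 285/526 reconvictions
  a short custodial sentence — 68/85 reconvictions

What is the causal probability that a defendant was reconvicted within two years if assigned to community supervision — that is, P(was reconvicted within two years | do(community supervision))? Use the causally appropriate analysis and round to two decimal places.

The offence seriousness-specific comparison favours community supervision throughout, but the pooled figures favour a short custodial sentence. The question is whether to condition on offence seriousness.
Offence seriousness is set before the disposition has any effect — it is not caused by the disposition — and it independently drives the outcome. That makes it a confounder, so the causal comparison is within offence seriousness levels.
Standardising community supervision to the population offence seriousness mix: 0.454·7/114 + 0.546·285/526 = 0.323.

0.32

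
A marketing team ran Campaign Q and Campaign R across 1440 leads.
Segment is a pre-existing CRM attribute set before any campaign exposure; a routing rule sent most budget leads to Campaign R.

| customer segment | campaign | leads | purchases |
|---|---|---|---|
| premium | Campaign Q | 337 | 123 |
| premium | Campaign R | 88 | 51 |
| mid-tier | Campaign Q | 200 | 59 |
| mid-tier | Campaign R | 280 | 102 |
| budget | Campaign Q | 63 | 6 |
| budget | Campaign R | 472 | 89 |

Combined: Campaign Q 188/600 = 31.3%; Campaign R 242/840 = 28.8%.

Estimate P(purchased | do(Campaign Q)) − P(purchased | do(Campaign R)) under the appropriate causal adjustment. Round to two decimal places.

The customer segment-specific comparison favours Campaign R throughout, but the pooled figures favour Campaign Q. The question is whether to condition on customer segment.
Here customer segment is a common cause — it drives both which campaign a case falls under and the outcome. The crude comparison mixes populations; the stratum-specific rates are the causally relevant ones.
Adjusting over the population distribution of customer segment: 0.295·(0.365−0.580) + 0.333·(0.295−0.364) + 0.372·(0.095−0.189) = -0.121.

-0.12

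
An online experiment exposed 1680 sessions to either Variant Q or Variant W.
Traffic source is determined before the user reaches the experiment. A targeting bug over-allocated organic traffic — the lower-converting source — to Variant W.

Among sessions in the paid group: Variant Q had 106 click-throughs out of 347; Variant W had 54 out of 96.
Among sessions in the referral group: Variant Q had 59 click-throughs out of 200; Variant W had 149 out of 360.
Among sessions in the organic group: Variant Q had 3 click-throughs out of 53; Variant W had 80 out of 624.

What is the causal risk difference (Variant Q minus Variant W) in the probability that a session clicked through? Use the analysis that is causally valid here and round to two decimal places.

The stratified and pooled comparisons disagree (Variant W wins within each traffic source; Variant Q wins overall), so the answer turns on the causal role of traffic source.
Traffic source differs across variants for reasons unrelated to any effect of the variant itself, and it separately predicts the outcome — a classic confounder. We must compare within traffic source levels.
Adjusting over the population distribution of traffic source: 0.264·(0.305−0.562) + 0.333·(0.295−0.414) + 0.403·(0.057−0.128) = -0.136.

-0.14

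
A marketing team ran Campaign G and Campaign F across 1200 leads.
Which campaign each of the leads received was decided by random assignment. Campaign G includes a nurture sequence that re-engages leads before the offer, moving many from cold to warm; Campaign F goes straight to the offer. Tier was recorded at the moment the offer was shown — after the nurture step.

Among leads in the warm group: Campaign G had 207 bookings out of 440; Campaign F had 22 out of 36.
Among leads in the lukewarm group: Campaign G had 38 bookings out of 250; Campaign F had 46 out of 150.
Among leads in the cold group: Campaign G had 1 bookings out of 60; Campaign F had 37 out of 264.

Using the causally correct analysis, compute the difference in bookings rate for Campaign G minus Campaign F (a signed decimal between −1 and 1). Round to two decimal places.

+0.09

The stratified and pooled comparisons disagree (Campaign F wins within each engagement tier; Campaign G wins overall), so the answer turns on the causal role of engagement tier.
The distribution of engagement tier is itself part of what the campaign does — it is an intermediate outcome. Holding it fixed would remove that part of the effect; the total effect is the pooled difference.
The causal difference is the pooled difference: 0.328 − 0.233 = +0.095.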